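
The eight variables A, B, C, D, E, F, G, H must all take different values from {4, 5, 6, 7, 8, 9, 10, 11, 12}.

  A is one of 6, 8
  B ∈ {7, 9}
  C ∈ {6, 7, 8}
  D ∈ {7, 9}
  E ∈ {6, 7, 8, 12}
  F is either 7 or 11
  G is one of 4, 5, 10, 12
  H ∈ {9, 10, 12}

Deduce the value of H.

10

B and D between them cover only {7, 9} — a naked pair. Remove those values from C, E, F, H.
That leaves F = 11.
A and C between them cover only {6, 8} — a naked pair. Remove those values from E.
E's domain is down to {12}, so E = 12. Strike 12 from G, H.
So H = 10.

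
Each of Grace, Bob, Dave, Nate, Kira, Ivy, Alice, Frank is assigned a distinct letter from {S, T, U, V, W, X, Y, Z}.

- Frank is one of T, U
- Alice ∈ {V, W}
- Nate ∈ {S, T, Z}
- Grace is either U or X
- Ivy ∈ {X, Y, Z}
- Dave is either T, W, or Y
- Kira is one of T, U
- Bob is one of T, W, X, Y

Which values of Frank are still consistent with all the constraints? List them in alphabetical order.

T, U

Among the 8 variables, S fits only Nate (and all 8 values in {S, T, U, V, W, X, Y, Z} must be used), so Nate = S.
Among the 7 still-open variables, V fits only Alice (and all 7 values in {T, U, V, W, X, Y, Z} must be used), so Alice = V.
The 6 still-open variables draw from only 6 values {T, U, W, X, Y, Z}, so each is used; only Ivy can be Z, hence Ivy = Z.
The 2 variables Kira and Frank are confined to {T, U}, which locks those values in; drop them from Grace, Bob, Dave.
Grace's domain is down to {X}, so Grace = X. So Bob can't be X.
No further eliminations apply; Frank can still be any of T, U.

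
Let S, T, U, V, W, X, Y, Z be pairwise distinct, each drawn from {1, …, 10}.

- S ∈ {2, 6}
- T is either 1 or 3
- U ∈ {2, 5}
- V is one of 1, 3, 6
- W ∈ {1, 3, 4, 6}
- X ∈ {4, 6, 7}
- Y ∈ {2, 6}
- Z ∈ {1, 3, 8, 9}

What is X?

7

The 2 variables S and Y are confined to {2, 6}, which locks those values in; drop them from U, V, W, X.
U has just one choice, so U = 5.
The 2 variables T and V are confined to {1, 3}, which locks those values in; drop them from W, Z.
W must be 4 (only option left). So X can't be 4.
So X = 7.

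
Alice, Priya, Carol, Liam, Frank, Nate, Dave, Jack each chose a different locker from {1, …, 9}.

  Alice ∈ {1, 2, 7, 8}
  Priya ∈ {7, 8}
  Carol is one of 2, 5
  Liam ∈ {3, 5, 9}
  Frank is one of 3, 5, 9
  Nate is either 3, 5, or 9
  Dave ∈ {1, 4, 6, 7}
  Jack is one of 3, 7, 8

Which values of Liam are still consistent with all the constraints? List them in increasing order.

The 3 variables Liam, Frank, Nate are confined to {3, 5, 9}, which locks those values in; drop them from Carol, Jack.
That leaves Carol = 2. Eliminate 2 elsewhere: Alice.
Priya and Jack between them cover only {7, 8} — a naked pair. Remove those values from Alice, Dave.
Alice must be 1 (only option left). Strike 1 from Dave.
No further eliminations apply; Liam can still be any of 3, 5, 9.

3, 5, 9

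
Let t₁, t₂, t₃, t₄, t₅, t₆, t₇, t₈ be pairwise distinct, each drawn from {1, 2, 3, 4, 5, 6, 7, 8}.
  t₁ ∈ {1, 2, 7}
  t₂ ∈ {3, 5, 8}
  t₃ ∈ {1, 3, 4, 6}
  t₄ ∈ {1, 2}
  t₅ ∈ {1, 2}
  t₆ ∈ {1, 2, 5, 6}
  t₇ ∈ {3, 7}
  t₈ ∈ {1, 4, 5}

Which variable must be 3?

t₇

The 8 variables draw from only 8 values {1, 2, 3, 4, 5, 6, 7, 8}, so each is used; only t₂ can be 8, hence t₂ = 8.
t₄ and t₅ share exactly the 2 values {1, 2}; by pigeonhole those values go to them, so strike 1, 2 from t₁, t₃, t₆, t₈.
t₁'s domain is down to {7}, so t₁ = 7. So t₇ can't be 7.
So 3 goes to t₇.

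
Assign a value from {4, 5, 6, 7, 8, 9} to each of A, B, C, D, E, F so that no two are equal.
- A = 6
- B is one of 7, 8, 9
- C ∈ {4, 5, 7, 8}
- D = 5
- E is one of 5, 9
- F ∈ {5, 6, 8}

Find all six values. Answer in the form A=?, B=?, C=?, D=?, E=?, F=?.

A=6, B=7, C=4, D=5, E=9, F=8

A's domain is down to {6}, so A = 6. Strike 6 from F.
D has just one choice, so D = 5. Strike 5 from C, E, F.
E's domain is down to {9}, so E = 9. So B can't be 9.
That leaves F = 8. Strike 8 from B, C.
That leaves B = 7. Eliminate 7 elsewhere: C.
C has just one choice, so C = 4.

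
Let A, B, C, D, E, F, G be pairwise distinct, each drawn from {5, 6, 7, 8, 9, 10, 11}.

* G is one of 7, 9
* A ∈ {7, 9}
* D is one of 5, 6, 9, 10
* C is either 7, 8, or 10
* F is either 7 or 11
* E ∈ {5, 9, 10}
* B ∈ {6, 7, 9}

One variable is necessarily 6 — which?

The 7 variables together cover exactly {5, 6, 7, 8, 9, 10, 11} — 7 values for 7 variables — and 8 appears only in C's list, so C = 8.
The 6 still-open variables together cover exactly {5, 6, 7, 9, 10, 11} — 6 values for 6 variables — and 11 appears only in F's list, so F = 11.
A and G share exactly the 2 values {7, 9}; by pigeonhole those values go to them, so strike 7, 9 from B, D, E.
So 6 goes to B.

B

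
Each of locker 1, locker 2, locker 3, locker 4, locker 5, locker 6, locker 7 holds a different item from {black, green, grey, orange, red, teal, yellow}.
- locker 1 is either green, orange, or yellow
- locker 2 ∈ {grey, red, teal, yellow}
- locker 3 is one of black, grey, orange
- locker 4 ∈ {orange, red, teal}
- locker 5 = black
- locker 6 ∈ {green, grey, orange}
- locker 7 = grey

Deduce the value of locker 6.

locker 5 must be black (only option left). Eliminate black elsewhere: locker 3.
locker 7 has just one choice, so locker 7 = grey. Eliminate grey elsewhere: locker 2, locker 3, locker 6.
That leaves locker 3 = orange. Remove orange from locker 1, locker 4, locker 6.
So locker 6 = green.

green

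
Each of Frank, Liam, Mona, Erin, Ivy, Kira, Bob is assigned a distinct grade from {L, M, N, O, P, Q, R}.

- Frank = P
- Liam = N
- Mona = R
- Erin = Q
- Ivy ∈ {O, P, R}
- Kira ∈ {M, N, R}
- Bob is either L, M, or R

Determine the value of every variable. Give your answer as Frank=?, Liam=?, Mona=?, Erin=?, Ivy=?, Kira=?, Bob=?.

Frank=P, Liam=N, Mona=R, Erin=Q, Ivy=O, Kira=M, Bob=L

Frank has just one choice, so Frank = P. Eliminate P elsewhere: Ivy.
Liam has just one choice, so Liam = N. So Kira can't be N.
Mona's domain is down to {R}, so Mona = R. Eliminate R elsewhere: Ivy, Kira, Bob.
That leaves Erin = Q.
Ivy must be O (only option left).
Kira has just one choice, so Kira = M. Eliminate M elsewhere: Bob.
Bob has just one choice, so Bob = L.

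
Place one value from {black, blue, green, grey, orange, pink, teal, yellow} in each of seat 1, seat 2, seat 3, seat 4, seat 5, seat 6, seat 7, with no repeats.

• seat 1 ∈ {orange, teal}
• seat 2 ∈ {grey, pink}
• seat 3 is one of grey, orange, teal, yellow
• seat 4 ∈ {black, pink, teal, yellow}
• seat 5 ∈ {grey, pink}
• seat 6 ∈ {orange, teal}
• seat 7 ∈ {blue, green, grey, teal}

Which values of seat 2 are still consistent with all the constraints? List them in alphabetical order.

seat 1 and seat 6 share exactly the 2 values {orange, teal}; by pigeonhole those values go to them, so strike orange, teal from seat 3, seat 4, seat 7.
The 2 variables seat 2 and seat 5 are confined to {grey, pink}, which locks those values in; drop them from seat 3, seat 4, seat 7.
seat 3's domain is down to {yellow}, so seat 3 = yellow. Eliminate yellow elsewhere: seat 4.
That leaves seat 4 = black.
No further eliminations apply; seat 2 can still be any of grey, pink.

grey, pink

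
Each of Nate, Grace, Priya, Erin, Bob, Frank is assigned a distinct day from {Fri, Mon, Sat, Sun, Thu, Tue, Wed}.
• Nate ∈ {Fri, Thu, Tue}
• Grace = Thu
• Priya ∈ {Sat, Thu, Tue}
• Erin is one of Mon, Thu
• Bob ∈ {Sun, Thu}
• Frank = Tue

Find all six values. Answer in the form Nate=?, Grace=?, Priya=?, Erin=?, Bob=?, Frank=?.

Nate=Fri, Grace=Thu, Priya=Sat, Erin=Mon, Bob=Sun, Frank=Tue

Grace must be Thu (only option left). Eliminate Thu elsewhere: Nate, Priya, Erin, Bob.
That leaves Erin = Mon.
Bob's domain is down to {Sun}, so Bob = Sun.
Frank has just one choice, so Frank = Tue. So Nate, Priya can't be Tue.
Nate has just one choice, so Nate = Fri.
That leaves Priya = Sat.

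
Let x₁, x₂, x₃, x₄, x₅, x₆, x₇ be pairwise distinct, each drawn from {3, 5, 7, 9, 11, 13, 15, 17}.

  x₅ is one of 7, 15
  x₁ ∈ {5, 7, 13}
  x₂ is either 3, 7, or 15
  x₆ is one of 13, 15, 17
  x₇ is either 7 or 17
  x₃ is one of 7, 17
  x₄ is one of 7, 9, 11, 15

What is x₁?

The 2 variables x₃ and x₇ are confined to {7, 17}, which locks those values in; drop them from x₁, x₂, x₄, x₅, x₆.
That leaves x₅ = 15. So x₂, x₄, x₆ can't be 15.
x₆ has just one choice, so x₆ = 13. So x₁ can't be 13.
So x₁ = 5.

5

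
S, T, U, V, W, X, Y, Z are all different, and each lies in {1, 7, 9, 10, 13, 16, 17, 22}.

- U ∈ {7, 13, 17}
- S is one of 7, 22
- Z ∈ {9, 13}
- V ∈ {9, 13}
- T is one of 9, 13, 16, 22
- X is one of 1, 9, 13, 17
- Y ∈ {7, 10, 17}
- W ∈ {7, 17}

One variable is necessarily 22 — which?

The 8 variables together cover exactly {1, 7, 9, 10, 13, 16, 17, 22} — 8 values for 8 variables — and 1 appears only in X's list, so X = 1.
The 7 still-open variables draw from only 7 values {7, 9, 10, 13, 16, 17, 22}, so each is used; only Y can be 10, hence Y = 10.
Among the 6 still-open variables, 16 fits only T (and all 6 values in {7, 9, 13, 16, 17, 22} must be used), so T = 16.
Among the 5 still-open variables, 22 fits only S (and all 5 values in {7, 9, 13, 17, 22} must be used), so S = 22.

S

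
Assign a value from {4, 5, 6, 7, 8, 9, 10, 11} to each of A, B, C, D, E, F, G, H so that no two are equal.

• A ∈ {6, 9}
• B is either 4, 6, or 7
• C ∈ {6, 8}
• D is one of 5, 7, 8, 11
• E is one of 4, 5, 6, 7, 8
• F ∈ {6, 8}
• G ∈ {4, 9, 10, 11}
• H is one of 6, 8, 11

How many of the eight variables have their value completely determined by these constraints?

3

Among the 8 variables, 10 fits only G (and all 8 values in {4, 5, 6, 7, 8, 9, 10, 11} must be used), so G = 10.
The 7 still-open variables together cover exactly {4, 5, 6, 7, 8, 9, 11} — 7 values for 7 variables — and 9 appears only in A's list, so A = 9.
C and F between them cover only {6, 8} — a naked pair. Remove those values from B, D, E, H.
That leaves H = 11. Strike 11 from D.
Determined: A=9, G=10, H=11. The other variables each still have more than one consistent value. That makes 3.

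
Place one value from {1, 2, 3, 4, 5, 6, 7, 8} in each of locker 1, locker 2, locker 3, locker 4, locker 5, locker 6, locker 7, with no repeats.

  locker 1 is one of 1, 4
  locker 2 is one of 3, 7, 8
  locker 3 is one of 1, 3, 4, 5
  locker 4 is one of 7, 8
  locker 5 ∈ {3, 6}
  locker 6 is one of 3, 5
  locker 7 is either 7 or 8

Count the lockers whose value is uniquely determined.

3

Among the 7 variables, 6 fits only locker 5 (and all 7 values in {1, 3, 4, 5, 6, 7, 8} must be used), so locker 5 = 6.
locker 4 and locker 7 between them cover only {7, 8} — a naked pair. Remove those values from locker 2.
locker 2 has just one choice, so locker 2 = 3. Strike 3 from locker 3, locker 6.
locker 6 has just one choice, so locker 6 = 5. Eliminate 5 elsewhere: locker 3.
Determined: locker 2=3, locker 5=6, locker 6=5. The other lockers each still have more than one consistent value. That makes 3.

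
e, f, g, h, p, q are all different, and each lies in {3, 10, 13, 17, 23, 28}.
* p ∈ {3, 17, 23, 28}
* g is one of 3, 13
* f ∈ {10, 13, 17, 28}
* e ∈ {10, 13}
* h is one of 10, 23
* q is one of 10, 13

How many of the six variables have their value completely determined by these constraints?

e and q between them cover only {10, 13} — a naked pair. Remove those values from f, g, h.
That leaves g = 3. Strike 3 from p.
h must be 23 (only option left). Eliminate 23 elsewhere: p.
Determined: g=3, h=23. The other variables each still have more than one consistent value. That makes 2.

2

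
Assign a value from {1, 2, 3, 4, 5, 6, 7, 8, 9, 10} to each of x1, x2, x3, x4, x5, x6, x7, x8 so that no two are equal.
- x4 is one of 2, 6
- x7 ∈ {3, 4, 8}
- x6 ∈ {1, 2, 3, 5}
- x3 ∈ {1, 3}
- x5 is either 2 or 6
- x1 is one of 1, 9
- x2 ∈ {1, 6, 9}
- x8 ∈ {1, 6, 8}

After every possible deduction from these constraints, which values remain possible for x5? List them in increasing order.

2, 6

The 8 variables together cover exactly {1, 2, 3, 4, 5, 6, 8, 9} — 8 values for 8 variables — and 4 appears only in x7's list, so x7 = 4.
Among the 7 still-open variables, 5 fits only x6 (and all 7 values in {1, 2, 3, 5, 6, 8, 9} must be used), so x6 = 5.
The 6 still-open variables together cover exactly {1, 2, 3, 6, 8, 9} — 6 values for 6 variables — and 3 appears only in x3's list, so x3 = 3.
The 5 still-open variables together cover exactly {1, 2, 6, 8, 9} — 5 values for 5 variables — and 8 appears only in x8's list, so x8 = 8.
x4 and x5 share exactly the 2 values {2, 6}; by pigeonhole those values go to them, so strike 2, 6 from x2.
No further eliminations apply; x5 can still be any of 2, 6.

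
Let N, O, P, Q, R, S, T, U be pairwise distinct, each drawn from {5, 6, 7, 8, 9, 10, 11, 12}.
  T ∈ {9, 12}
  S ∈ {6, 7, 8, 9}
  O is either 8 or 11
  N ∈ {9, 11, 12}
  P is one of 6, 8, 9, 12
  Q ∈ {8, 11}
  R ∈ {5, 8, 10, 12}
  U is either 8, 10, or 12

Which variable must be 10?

The 8 variables together cover exactly {5, 6, 7, 8, 9, 10, 11, 12} — 8 values for 8 variables — and 5 appears only in R's list, so R = 5.
The 7 still-open variables together cover exactly {6, 7, 8, 9, 10, 11, 12} — 7 values for 7 variables — and 7 appears only in S's list, so S = 7.
Among the 6 still-open variables, 6 fits only P (and all 6 values in {6, 8, 9, 10, 11, 12} must be used), so P = 6.
The 5 still-open variables draw from only 5 values {8, 9, 10, 11, 12}, so each is used; only U can be 10, hence U = 10.

U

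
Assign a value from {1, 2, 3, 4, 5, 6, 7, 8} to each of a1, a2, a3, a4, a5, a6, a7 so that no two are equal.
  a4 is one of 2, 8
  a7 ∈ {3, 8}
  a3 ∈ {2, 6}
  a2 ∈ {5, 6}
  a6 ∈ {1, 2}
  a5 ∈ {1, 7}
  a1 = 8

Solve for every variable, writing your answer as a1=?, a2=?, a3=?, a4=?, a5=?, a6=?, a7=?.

a1 must be 8 (only option left). Strike 8 from a4, a7.
That leaves a4 = 2. So a3, a6 can't be 2.
a6 must be 1 (only option left). Remove 1 from a5.
a7's domain is down to {3}, so a7 = 3.
a3 must be 6 (only option left). Eliminate 6 elsewhere: a2.
a5 has just one choice, so a5 = 7.
That leaves a2 = 5.

a1=8, a2=5, a3=6, a4=2, a5=7, a6=1, a7=3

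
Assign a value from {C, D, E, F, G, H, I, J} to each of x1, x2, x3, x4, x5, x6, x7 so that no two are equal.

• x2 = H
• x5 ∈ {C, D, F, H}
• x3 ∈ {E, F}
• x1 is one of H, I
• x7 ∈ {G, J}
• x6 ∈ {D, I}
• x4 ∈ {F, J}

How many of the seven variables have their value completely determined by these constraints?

x2 has just one choice, so x2 = H. Strike H from x1, x5.
x1's domain is down to {I}, so x1 = I. Strike I from x6.
x6's domain is down to {D}, so x6 = D. Remove D from x5.
Determined: x1=I, x2=H, x6=D. The other variables each still have more than one consistent value. That makes 3.

3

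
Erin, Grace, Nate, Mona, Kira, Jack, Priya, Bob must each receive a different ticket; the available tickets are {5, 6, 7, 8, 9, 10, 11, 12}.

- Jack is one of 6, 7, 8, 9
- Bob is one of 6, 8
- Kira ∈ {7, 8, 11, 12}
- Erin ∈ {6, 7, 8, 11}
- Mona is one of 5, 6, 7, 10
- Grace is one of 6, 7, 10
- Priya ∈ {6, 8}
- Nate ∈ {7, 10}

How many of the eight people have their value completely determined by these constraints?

Among the 8 variables, 5 fits only Mona (and all 8 values in {5, 6, 7, 8, 9, 10, 11, 12} must be used), so Mona = 5.
The 7 still-open variables together cover exactly {6, 7, 8, 9, 10, 11, 12} — 7 values for 7 variables — and 9 appears only in Jack's list, so Jack = 9.
The 6 still-open variables draw from only 6 values {6, 7, 8, 10, 11, 12}, so each is used; only Kira can be 12, hence Kira = 12.
The 5 still-open variables draw from only 5 values {6, 7, 8, 10, 11}, so each is used; only Erin can be 11, hence Erin = 11.
The 2 variables Priya and Bob are confined to {6, 8}, which locks those values in; drop them from Grace.
Determined: Erin=11, Mona=5, Kira=12, Jack=9. The other people each still have more than one consistent value. That makes 4.

4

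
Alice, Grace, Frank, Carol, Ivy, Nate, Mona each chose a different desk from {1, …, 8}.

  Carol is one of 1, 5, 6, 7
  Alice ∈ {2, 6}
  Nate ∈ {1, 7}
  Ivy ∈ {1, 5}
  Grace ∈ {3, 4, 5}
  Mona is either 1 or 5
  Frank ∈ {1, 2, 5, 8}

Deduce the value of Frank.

Ivy and Mona between them cover only {1, 5} — a naked pair. Remove those values from Grace, Frank, Carol, Nate.
That leaves Nate = 7. Eliminate 7 elsewhere: Carol.
Carol has just one choice, so Carol = 6. Remove 6 from Alice.
That leaves Alice = 2. Strike 2 from Frank.
So Frank = 8.

8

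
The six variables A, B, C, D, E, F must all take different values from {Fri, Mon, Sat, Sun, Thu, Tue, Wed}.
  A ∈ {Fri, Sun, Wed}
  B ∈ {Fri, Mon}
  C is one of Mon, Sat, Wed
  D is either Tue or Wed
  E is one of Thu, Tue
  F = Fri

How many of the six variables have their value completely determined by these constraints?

2

F must be Fri (only option left). So A, B can't be Fri.
B has just one choice, so B = Mon. Strike Mon from C.
Determined: B=Mon, F=Fri. The other variables each still have more than one consistent value. That makes 2.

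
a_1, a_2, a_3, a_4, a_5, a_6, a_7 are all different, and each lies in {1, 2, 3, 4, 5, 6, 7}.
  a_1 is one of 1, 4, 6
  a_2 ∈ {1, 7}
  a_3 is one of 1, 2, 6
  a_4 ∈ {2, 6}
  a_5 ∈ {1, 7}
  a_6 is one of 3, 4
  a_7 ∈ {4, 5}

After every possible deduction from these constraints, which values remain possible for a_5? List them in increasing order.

Among the 7 variables, 3 fits only a_6 (and all 7 values in {1, 2, 3, 4, 5, 6, 7} must be used), so a_6 = 3.
The 6 still-open variables together cover exactly {1, 2, 4, 5, 6, 7} — 6 values for 6 variables — and 5 appears only in a_7's list, so a_7 = 5.
The 5 still-open variables together cover exactly {1, 2, 4, 6, 7} — 5 values for 5 variables — and 4 appears only in a_1's list, so a_1 = 4.
The 2 variables a_2 and a_5 are confined to {1, 7}, which locks those values in; drop them from a_3.
No further eliminations apply; a_5 can still be any of 1, 7.

1, 7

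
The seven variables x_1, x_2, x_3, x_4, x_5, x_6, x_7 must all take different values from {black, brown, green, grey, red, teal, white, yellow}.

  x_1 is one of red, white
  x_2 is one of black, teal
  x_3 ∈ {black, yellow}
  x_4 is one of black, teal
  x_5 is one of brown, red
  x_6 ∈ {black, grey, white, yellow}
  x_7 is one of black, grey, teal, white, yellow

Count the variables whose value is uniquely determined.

The 7 variables together cover exactly {black, brown, grey, red, teal, white, yellow} — 7 values for 7 variables — and brown appears only in x_5's list, so x_5 = brown.
The 6 still-open variables together cover exactly {black, grey, red, teal, white, yellow} — 6 values for 6 variables — and red appears only in x_1's list, so x_1 = red.
x_2 and x_4 between them cover only {black, teal} — a naked pair. Remove those values from x_3, x_6, x_7.
x_3 must be yellow (only option left). Strike yellow from x_6, x_7.
Determined: x_1=red, x_3=yellow, x_5=brown. The other variables each still have more than one consistent value. That makes 3.

3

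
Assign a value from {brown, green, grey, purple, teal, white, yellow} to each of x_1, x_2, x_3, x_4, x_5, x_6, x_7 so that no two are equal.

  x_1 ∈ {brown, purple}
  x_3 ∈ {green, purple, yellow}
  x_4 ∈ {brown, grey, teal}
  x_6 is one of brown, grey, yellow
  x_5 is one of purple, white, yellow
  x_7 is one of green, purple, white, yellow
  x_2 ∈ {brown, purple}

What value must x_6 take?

The 7 variables together cover exactly {brown, green, grey, purple, teal, white, yellow} — 7 values for 7 variables — and teal appears only in x_4's list, so x_4 = teal.
The 6 still-open variables together cover exactly {brown, green, grey, purple, white, yellow} — 6 values for 6 variables — and grey appears only in x_6's list, so x_6 = grey.

grey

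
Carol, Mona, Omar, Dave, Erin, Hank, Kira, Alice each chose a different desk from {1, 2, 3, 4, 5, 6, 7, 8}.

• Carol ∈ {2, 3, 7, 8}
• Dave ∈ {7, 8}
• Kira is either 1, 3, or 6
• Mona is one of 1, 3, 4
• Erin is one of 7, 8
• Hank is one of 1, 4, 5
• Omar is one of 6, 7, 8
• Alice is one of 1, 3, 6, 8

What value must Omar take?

6

Among the 8 variables, 2 fits only Carol (and all 8 values in {1, 2, 3, 4, 5, 6, 7, 8} must be used), so Carol = 2.
The 7 still-open variables together cover exactly {1, 3, 4, 5, 6, 7, 8} — 7 values for 7 variables — and 5 appears only in Hank's list, so Hank = 5.
Among the 6 still-open variables, 4 fits only Mona (and all 6 values in {1, 3, 4, 6, 7, 8} must be used), so Mona = 4.
Dave and Erin between them cover only {7, 8} — a naked pair. Remove those values from Omar, Alice.
So Omar = 6.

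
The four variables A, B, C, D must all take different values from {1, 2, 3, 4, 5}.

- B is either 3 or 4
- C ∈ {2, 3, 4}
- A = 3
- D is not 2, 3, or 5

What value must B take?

A has just one choice, so A = 3. Remove 3 from B, C.
So B = 4.

4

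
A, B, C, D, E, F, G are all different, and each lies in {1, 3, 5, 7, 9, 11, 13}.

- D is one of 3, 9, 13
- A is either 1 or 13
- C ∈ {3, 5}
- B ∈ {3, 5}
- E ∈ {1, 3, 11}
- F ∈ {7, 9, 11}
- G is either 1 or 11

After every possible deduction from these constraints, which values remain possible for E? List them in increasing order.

1, 11

Among the 7 variables, 7 fits only F (and all 7 values in {1, 3, 5, 7, 9, 11, 13} must be used), so F = 7.
Among the 6 still-open variables, 9 fits only D (and all 6 values in {1, 3, 5, 9, 11, 13} must be used), so D = 9.
The 5 still-open variables together cover exactly {1, 3, 5, 11, 13} — 5 values for 5 variables — and 13 appears only in A's list, so A = 13.
B and C between them cover only {3, 5} — a naked pair. Remove those values from E.
No further eliminations apply; E can still be any of 1, 11.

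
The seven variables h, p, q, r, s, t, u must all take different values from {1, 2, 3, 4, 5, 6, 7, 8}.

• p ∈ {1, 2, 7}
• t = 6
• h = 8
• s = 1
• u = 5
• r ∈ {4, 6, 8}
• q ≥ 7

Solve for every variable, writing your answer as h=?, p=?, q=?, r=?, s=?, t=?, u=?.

h=8, p=2, q=7, r=4, s=1, t=6, u=5

h must be 8 (only option left). Strike 8 from q, r.
q has just one choice, so q = 7. Strike 7 from p.
That leaves s = 1. So p can't be 1.
That leaves t = 6. Remove 6 from r.
u has just one choice, so u = 5.
That leaves p = 2.
That leaves r = 4.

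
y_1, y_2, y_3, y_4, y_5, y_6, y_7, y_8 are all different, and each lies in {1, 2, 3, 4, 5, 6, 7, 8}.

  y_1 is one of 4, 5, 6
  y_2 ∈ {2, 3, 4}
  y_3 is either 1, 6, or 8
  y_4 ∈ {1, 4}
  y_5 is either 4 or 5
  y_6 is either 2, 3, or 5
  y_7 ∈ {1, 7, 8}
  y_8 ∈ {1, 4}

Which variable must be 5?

y_5

The 8 variables together cover exactly {1, 2, 3, 4, 5, 6, 7, 8} — 8 values for 8 variables — and 7 appears only in y_7's list, so y_7 = 7.
Among the 7 still-open variables, 8 fits only y_3 (and all 7 values in {1, 2, 3, 4, 5, 6, 8} must be used), so y_3 = 8.
The 6 still-open variables draw from only 6 values {1, 2, 3, 4, 5, 6}, so each is used; only y_1 can be 6, hence y_1 = 6.
y_4 and y_8 between them cover only {1, 4} — a naked pair. Remove those values from y_2, y_5.
So 5 goes to y_5.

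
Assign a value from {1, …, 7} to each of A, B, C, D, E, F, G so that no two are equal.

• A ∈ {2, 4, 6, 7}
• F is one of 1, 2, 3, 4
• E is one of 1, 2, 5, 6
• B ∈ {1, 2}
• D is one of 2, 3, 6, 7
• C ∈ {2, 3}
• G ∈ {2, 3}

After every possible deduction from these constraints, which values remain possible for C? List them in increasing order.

Among the 7 variables, 5 fits only E (and all 7 values in {1, 2, 3, 4, 5, 6, 7} must be used), so E = 5.
The 2 variables C and G are confined to {2, 3}, which locks those values in; drop them from A, B, D, F.
B's domain is down to {1}, so B = 1. Remove 1 from F.
F has just one choice, so F = 4. So A can't be 4.
No further eliminations apply; C can still be any of 2, 3.

2, 3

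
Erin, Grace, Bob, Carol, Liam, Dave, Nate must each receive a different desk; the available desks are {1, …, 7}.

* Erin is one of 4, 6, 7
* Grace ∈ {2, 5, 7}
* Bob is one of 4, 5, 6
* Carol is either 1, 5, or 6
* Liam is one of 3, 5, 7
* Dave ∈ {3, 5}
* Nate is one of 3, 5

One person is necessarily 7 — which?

Liam

The 7 variables together cover exactly {1, 2, 3, 4, 5, 6, 7} — 7 values for 7 variables — and 1 appears only in Carol's list, so Carol = 1.
The 6 still-open variables together cover exactly {2, 3, 4, 5, 6, 7} — 6 values for 6 variables — and 2 appears only in Grace's list, so Grace = 2.
Dave and Nate between them cover only {3, 5} — a naked pair. Remove those values from Bob, Liam.
So 7 goes to Liam.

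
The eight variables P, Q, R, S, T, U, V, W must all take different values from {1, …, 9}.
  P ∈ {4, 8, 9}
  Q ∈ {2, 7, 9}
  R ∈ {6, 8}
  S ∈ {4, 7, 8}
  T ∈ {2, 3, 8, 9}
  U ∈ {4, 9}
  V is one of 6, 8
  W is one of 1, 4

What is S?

Among the 8 variables, 1 fits only W (and all 8 values in {1, 2, 3, 4, 6, 7, 8, 9} must be used), so W = 1.
The 7 still-open variables draw from only 7 values {2, 3, 4, 6, 7, 8, 9}, so each is used; only T can be 3, hence T = 3.
The 6 still-open variables draw from only 6 values {2, 4, 6, 7, 8, 9}, so each is used; only Q can be 2, hence Q = 2.
The 5 still-open variables draw from only 5 values {4, 6, 7, 8, 9}, so each is used; only S can be 7, hence S = 7.

7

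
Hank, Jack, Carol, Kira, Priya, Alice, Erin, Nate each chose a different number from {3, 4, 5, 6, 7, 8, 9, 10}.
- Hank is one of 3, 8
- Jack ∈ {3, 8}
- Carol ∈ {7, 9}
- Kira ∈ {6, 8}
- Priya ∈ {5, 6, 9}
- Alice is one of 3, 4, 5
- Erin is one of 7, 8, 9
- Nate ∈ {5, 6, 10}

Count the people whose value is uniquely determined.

Among the 8 variables, 4 fits only Alice (and all 8 values in {3, 4, 5, 6, 7, 8, 9, 10} must be used), so Alice = 4.
The 7 still-open variables together cover exactly {3, 5, 6, 7, 8, 9, 10} — 7 values for 7 variables — and 10 appears only in Nate's list, so Nate = 10.
Among the 6 still-open variables, 5 fits only Priya (and all 6 values in {3, 5, 6, 7, 8, 9} must be used), so Priya = 5.
The 5 still-open variables draw from only 5 values {3, 6, 7, 8, 9}, so each is used; only Kira can be 6, hence Kira = 6.
Hank and Jack between them cover only {3, 8} — a naked pair. Remove those values from Erin.
Determined: Kira=6, Priya=5, Alice=4, Nate=10. The other people each still have more than one consistent value. That makes 4.

4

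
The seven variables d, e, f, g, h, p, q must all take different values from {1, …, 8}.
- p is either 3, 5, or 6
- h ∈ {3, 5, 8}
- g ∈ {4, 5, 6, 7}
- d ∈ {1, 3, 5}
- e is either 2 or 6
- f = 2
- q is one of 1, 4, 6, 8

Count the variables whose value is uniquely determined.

f has just one choice, so f = 2. Remove 2 from e.
That leaves e = 6. Strike 6 from g, p, q.
Determined: e=6, f=2. The other variables each still have more than one consistent value. That makes 2.

2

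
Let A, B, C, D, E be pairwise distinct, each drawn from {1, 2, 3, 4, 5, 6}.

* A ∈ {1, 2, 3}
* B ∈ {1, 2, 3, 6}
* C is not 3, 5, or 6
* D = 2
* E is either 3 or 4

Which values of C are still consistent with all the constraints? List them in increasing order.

D must be 2 (only option left). So A, B, C can't be 2.
Among the 4 still-open variables, 6 fits only B (and all 4 values in {1, 3, 4, 6} must be used), so B = 6.
No further eliminations apply; C can still be any of 1, 4.

1, 4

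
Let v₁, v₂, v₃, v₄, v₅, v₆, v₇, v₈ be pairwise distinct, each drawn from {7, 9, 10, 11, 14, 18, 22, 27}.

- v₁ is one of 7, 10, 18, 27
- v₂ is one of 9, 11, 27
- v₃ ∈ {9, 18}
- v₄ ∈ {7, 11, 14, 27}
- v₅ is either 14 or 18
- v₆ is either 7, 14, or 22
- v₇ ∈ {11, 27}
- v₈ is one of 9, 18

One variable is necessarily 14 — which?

The 8 variables together cover exactly {7, 9, 10, 11, 14, 18, 22, 27} — 8 values for 8 variables — and 10 appears only in v₁'s list, so v₁ = 10.
The 7 still-open variables draw from only 7 values {7, 9, 11, 14, 18, 22, 27}, so each is used; only v₆ can be 22, hence v₆ = 22.
Among the 6 still-open variables, 7 fits only v₄ (and all 6 values in {7, 9, 11, 14, 18, 27} must be used), so v₄ = 7.
Among the 5 still-open variables, 14 fits only v₅ (and all 5 values in {9, 11, 14, 18, 27} must be used), so v₅ = 14.

v₅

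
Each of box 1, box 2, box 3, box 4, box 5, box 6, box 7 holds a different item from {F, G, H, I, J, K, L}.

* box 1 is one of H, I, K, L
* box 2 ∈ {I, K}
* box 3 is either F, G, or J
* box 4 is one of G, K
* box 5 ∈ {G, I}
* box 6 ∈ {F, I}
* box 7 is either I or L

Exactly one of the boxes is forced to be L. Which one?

box 7

The 7 variables together cover exactly {F, G, H, I, J, K, L} — 7 values for 7 variables — and H appears only in box 1's list, so box 1 = H.
The 6 still-open variables together cover exactly {F, G, I, J, K, L} — 6 values for 6 variables — and J appears only in box 3's list, so box 3 = J.
Among the 5 still-open variables, F fits only box 6 (and all 5 values in {F, G, I, K, L} must be used), so box 6 = F.
Among the 4 still-open variables, L fits only box 7 (and all 4 values in {G, I, K, L} must be used), so box 7 = L.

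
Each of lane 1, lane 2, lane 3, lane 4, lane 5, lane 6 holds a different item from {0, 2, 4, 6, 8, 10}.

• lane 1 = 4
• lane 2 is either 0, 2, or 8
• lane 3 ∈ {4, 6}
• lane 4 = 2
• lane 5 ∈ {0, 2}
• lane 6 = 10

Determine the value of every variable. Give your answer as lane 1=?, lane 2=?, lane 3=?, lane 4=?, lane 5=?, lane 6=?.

lane 1 must be 4 (only option left). Eliminate 4 elsewhere: lane 3.
lane 3 has just one choice, so lane 3 = 6.
That leaves lane 4 = 2. Strike 2 from lane 2, lane 5.
That leaves lane 5 = 0. So lane 2 can't be 0.
lane 6 must be 10 (only option left).
lane 2 must be 8 (only option left).

lane 1=4, lane 2=8, lane 3=6, lane 4=2, lane 5=0, lane 6=10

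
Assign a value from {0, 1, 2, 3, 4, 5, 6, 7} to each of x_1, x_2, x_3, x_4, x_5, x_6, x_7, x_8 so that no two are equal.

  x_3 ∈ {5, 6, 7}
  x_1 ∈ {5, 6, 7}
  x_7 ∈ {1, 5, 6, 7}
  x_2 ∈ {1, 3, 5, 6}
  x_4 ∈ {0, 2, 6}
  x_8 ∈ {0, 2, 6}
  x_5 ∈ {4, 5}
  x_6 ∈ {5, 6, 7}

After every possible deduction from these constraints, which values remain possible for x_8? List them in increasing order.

The 8 variables draw from only 8 values {0, 1, 2, 3, 4, 5, 6, 7}, so each is used; only x_2 can be 3, hence x_2 = 3.
The 7 still-open variables together cover exactly {0, 1, 2, 4, 5, 6, 7} — 7 values for 7 variables — and 1 appears only in x_7's list, so x_7 = 1.
Among the 6 still-open variables, 4 fits only x_5 (and all 6 values in {0, 2, 4, 5, 6, 7} must be used), so x_5 = 4.
The 3 variables x_1, x_3, x_6 are confined to {5, 6, 7}, which locks those values in; drop them from x_4, x_8.
No further eliminations apply; x_8 can still be any of 0, 2.

0, 2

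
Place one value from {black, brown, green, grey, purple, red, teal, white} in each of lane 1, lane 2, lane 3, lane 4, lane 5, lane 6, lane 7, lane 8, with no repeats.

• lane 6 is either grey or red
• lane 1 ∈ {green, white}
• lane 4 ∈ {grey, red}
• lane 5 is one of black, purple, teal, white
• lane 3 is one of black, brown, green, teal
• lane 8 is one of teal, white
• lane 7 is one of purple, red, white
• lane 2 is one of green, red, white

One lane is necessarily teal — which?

lane 8

Among the 8 variables, brown fits only lane 3 (and all 8 values in {black, brown, green, grey, purple, red, teal, white} must be used), so lane 3 = brown.
Among the 7 still-open variables, black fits only lane 5 (and all 7 values in {black, green, grey, purple, red, teal, white} must be used), so lane 5 = black.
The 6 still-open variables together cover exactly {green, grey, purple, red, teal, white} — 6 values for 6 variables — and purple appears only in lane 7's list, so lane 7 = purple.
The 5 still-open variables together cover exactly {green, grey, red, teal, white} — 5 values for 5 variables — and teal appears only in lane 8's list, so lane 8 = teal.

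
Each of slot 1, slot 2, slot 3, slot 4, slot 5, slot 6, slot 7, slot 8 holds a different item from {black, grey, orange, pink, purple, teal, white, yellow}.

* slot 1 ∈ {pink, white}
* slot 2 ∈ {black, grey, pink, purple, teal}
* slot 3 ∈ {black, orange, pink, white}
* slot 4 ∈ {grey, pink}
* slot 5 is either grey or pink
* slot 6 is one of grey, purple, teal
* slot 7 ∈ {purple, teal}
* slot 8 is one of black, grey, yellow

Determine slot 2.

black

The 8 variables draw from only 8 values {black, grey, orange, pink, purple, teal, white, yellow}, so each is used; only slot 3 can be orange, hence slot 3 = orange.
The 7 still-open variables together cover exactly {black, grey, pink, purple, teal, white, yellow} — 7 values for 7 variables — and white appears only in slot 1's list, so slot 1 = white.
The 6 still-open variables draw from only 6 values {black, grey, pink, purple, teal, yellow}, so each is used; only slot 8 can be yellow, hence slot 8 = yellow.
Among the 5 still-open variables, black fits only slot 2 (and all 5 values in {black, grey, pink, purple, teal} must be used), so slot 2 = black.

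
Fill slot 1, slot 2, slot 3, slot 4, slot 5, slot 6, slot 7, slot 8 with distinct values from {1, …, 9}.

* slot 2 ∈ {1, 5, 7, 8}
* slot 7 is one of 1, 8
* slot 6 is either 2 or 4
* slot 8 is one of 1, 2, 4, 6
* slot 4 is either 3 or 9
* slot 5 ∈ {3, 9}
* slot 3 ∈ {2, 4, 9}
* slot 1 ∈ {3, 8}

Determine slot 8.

slot 4 and slot 5 share exactly the 2 values {3, 9}; by pigeonhole those values go to them, so strike 3, 9 from slot 1, slot 3.
That leaves slot 1 = 8. Remove 8 from slot 2, slot 7.
That leaves slot 7 = 1. So slot 2, slot 8 can't be 1.
slot 3 and slot 6 share exactly the 2 values {2, 4}; by pigeonhole those values go to them, so strike 2, 4 from slot 8.
So slot 8 = 6.

6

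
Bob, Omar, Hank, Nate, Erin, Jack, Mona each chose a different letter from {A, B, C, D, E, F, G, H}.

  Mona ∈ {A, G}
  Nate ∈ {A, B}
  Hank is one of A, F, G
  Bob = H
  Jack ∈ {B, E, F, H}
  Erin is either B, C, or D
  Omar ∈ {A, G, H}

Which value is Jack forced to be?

Bob must be H (only option left). Strike H from Omar, Jack.
Omar and Mona between them cover only {A, G} — a naked pair. Remove those values from Hank, Nate.
Hank has just one choice, so Hank = F. Eliminate F elsewhere: Jack.
Nate's domain is down to {B}, so Nate = B. Strike B from Erin, Jack.
So Jack = E.

E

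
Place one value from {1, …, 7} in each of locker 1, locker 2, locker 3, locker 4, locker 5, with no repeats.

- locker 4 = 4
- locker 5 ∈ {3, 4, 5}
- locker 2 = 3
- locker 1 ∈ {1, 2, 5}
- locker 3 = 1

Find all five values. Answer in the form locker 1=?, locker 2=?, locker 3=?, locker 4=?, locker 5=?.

locker 2 must be 3 (only option left). Remove 3 from locker 5.
locker 3 must be 1 (only option left). Remove 1 from locker 1.
locker 4 must be 4 (only option left). Remove 4 from locker 5.
locker 5's domain is down to {5}, so locker 5 = 5. So locker 1 can't be 5.
locker 1 has just one choice, so locker 1 = 2.

locker 1=2, locker 2=3, locker 3=1, locker 4=4, locker 5=5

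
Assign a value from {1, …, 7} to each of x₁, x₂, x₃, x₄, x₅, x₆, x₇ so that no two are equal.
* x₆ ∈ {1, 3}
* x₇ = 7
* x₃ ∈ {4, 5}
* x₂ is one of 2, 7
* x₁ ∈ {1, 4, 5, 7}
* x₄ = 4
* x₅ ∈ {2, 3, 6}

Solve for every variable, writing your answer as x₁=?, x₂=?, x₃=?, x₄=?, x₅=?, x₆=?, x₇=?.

x₄ must be 4 (only option left). Strike 4 from x₁, x₃.
x₇ has just one choice, so x₇ = 7. Eliminate 7 elsewhere: x₁, x₂.
That leaves x₂ = 2. So x₅ can't be 2.
x₃ must be 5 (only option left). So x₁ can't be 5.
That leaves x₁ = 1. Eliminate 1 elsewhere: x₆.
x₆ has just one choice, so x₆ = 3. Eliminate 3 elsewhere: x₅.
That leaves x₅ = 6.

x₁=1, x₂=2, x₃=5, x₄=4, x₅=6, x₆=3, x₇=7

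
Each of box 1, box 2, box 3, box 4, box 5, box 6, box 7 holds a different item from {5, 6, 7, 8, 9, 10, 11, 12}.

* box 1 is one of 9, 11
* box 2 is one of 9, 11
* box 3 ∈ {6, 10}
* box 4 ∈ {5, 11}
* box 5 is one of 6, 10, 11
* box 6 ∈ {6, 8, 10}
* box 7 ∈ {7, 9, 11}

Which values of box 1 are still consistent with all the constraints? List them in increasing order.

The 7 variables draw from only 7 values {5, 6, 7, 8, 9, 10, 11}, so each is used; only box 4 can be 5, hence box 4 = 5.
Among the 6 still-open variables, 7 fits only box 7 (and all 6 values in {6, 7, 8, 9, 10, 11} must be used), so box 7 = 7.
The 5 still-open variables draw from only 5 values {6, 8, 9, 10, 11}, so each is used; only box 6 can be 8, hence box 6 = 8.
The 2 variables box 1 and box 2 are confined to {9, 11}, which locks those values in; drop them from box 5.
No further eliminations apply; box 1 can still be any of 9, 11.

9, 11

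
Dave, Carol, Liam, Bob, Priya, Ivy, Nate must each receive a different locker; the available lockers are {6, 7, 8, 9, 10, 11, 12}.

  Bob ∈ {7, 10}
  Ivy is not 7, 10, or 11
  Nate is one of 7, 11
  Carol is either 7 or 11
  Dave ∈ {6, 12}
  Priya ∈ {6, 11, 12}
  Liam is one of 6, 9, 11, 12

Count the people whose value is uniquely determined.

The 7 variables draw from only 7 values {6, 7, 8, 9, 10, 11, 12}, so each is used; only Ivy can be 8, hence Ivy = 8.
The 6 still-open variables draw from only 6 values {6, 7, 9, 10, 11, 12}, so each is used; only Liam can be 9, hence Liam = 9.
The 5 still-open variables draw from only 5 values {6, 7, 10, 11, 12}, so each is used; only Bob can be 10, hence Bob = 10.
Carol and Nate between them cover only {7, 11} — a naked pair. Remove those values from Priya.
Determined: Liam=9, Bob=10, Ivy=8. The other people each still have more than one consistent value. That makes 3.

3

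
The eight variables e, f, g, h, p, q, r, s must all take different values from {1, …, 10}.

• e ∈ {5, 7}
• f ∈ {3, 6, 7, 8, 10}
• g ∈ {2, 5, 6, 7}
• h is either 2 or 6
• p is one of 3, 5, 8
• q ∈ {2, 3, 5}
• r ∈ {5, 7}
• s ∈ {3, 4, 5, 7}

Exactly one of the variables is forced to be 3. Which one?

The 8 variables draw from only 8 values {2, 3, 4, 5, 6, 7, 8, 10}, so each is used; only s can be 4, hence s = 4.
Among the 7 still-open variables, 10 fits only f (and all 7 values in {2, 3, 5, 6, 7, 8, 10} must be used), so f = 10.
The 6 still-open variables together cover exactly {2, 3, 5, 6, 7, 8} — 6 values for 6 variables — and 8 appears only in p's list, so p = 8.
The 5 still-open variables together cover exactly {2, 3, 5, 6, 7} — 5 values for 5 variables — and 3 appears only in q's list, so q = 3.

q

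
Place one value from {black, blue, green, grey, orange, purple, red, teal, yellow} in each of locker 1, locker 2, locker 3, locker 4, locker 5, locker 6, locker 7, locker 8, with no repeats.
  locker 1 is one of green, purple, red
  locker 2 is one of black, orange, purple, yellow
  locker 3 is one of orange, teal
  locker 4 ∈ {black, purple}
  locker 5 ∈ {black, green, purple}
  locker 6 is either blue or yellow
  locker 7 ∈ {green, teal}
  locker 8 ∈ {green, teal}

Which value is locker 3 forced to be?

Among the 8 variables, blue fits only locker 6 (and all 8 values in {black, blue, green, orange, purple, red, teal, yellow} must be used), so locker 6 = blue.
The 7 still-open variables together cover exactly {black, green, orange, purple, red, teal, yellow} — 7 values for 7 variables — and red appears only in locker 1's list, so locker 1 = red.
Among the 6 still-open variables, yellow fits only locker 2 (and all 6 values in {black, green, orange, purple, teal, yellow} must be used), so locker 2 = yellow.
The 5 still-open variables draw from only 5 values {black, green, orange, purple, teal}, so each is used; only locker 3 can be orange, hence locker 3 = orange.

orange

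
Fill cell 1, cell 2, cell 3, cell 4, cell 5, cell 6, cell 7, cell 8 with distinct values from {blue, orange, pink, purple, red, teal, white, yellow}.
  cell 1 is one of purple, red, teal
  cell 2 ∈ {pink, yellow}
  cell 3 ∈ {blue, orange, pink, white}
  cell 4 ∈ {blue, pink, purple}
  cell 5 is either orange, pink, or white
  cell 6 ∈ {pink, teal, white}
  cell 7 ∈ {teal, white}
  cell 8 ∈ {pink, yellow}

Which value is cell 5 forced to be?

orange

Among the 8 variables, red fits only cell 1 (and all 8 values in {blue, orange, pink, purple, red, teal, white, yellow} must be used), so cell 1 = red.
The 7 still-open variables together cover exactly {blue, orange, pink, purple, teal, white, yellow} — 7 values for 7 variables — and purple appears only in cell 4's list, so cell 4 = purple.
The 6 still-open variables together cover exactly {blue, orange, pink, teal, white, yellow} — 6 values for 6 variables — and blue appears only in cell 3's list, so cell 3 = blue.
The 5 still-open variables draw from only 5 values {orange, pink, teal, white, yellow}, so each is used; only cell 5 can be orange, hence cell 5 = orange.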